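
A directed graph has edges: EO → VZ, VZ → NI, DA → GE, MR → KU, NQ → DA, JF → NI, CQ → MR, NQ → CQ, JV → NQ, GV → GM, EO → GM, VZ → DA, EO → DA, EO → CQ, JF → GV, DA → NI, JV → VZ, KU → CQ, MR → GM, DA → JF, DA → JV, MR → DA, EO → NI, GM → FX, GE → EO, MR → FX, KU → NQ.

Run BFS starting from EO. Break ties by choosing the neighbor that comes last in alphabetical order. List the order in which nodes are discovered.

EO -> VZ -> NI -> GM -> DA -> CQ -> FX -> JV -> JF -> GE -> MR -> NQ -> GV -> KU

Visit EO; enqueue VZ, NI, GM, DA, CQ → queue [VZ, NI, GM, DA, CQ]
Visit VZ → queue [NI, GM, DA, CQ]
Visit NI → queue [GM, DA, CQ]
Visit GM; enqueue FX → queue [DA, CQ, FX]
Visit DA; enqueue JV, JF, GE → queue [CQ, FX, JV, JF, GE]
Visit CQ; enqueue MR → queue [FX, JV, JF, GE, MR]
Visit FX → queue [JV, JF, GE, MR]
Visit JV; enqueue NQ → queue [JF, GE, MR, NQ]
Visit JF; enqueue GV → queue [GE, MR, NQ, GV]
Visit GE → queue [MR, NQ, GV]
Visit MR; enqueue KU → queue [NQ, GV, KU]
Visit NQ → queue [GV, KU]
Visit GV → queue [KU]
Visit KU → queue []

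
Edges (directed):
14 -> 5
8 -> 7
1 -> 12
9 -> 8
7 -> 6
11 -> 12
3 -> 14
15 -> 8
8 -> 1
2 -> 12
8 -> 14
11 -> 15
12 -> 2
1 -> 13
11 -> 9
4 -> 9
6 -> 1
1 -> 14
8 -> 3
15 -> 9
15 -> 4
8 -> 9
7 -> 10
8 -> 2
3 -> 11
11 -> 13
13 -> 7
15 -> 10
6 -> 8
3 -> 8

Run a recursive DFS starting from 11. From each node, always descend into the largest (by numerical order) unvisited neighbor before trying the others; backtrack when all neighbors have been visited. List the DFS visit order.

Visit 11
11 → 15
15 → 10
15 → 9
9 → 8
8 → 14
14 → 5
8 → 7
7 → 6
6 → 1
1 → 13
1 → 12
12 → 2
8 → 3
15 → 4

11 15 10 9 8 14 5 7 6 1 13 12 2 3 4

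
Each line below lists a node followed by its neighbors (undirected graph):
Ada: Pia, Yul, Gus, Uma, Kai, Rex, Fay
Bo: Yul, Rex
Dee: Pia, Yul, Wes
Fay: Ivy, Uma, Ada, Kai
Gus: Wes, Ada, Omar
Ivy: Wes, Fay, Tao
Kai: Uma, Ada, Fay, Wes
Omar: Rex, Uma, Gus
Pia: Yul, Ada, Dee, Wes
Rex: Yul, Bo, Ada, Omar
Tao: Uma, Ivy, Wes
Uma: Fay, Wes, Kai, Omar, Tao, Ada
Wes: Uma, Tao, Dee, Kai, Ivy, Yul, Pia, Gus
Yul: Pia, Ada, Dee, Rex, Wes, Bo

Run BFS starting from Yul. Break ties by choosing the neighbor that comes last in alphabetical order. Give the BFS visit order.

Visit Yul; enqueue Wes, Rex, Pia, Dee, Bo, Ada → queue [Wes, Rex, Pia, Dee, Bo, Ada]
Visit Wes; enqueue Uma, Tao, Kai, Ivy, Gus → queue [Rex, Pia, Dee, Bo, Ada, Uma, Tao, Kai, Ivy, Gus]
Visit Rex; enqueue Omar → queue [Pia, Dee, Bo, Ada, Uma, Tao, Kai, Ivy, Gus, Omar]
Visit Pia → queue [Dee, Bo, Ada, Uma, Tao, Kai, Ivy, Gus, Omar]
Visit Dee → queue [Bo, Ada, Uma, Tao, Kai, Ivy, Gus, Omar]
Visit Bo → queue [Ada, Uma, Tao, Kai, Ivy, Gus, Omar]
Visit Ada; enqueue Fay → queue [Uma, Tao, Kai, Ivy, Gus, Omar, Fay]
Visit Uma → queue [Tao, Kai, Ivy, Gus, Omar, Fay]
Visit Tao → queue [Kai, Ivy, Gus, Omar, Fay]
Visit Kai → queue [Ivy, Gus, Omar, Fay]
Visit Ivy → queue [Gus, Omar, Fay]
Visit Gus → queue [Omar, Fay]
Visit Omar → queue [Fay]
Visit Fay → queue []

Yul -> Wes -> Rex -> Pia -> Dee -> Bo -> Ada -> Uma -> Tao -> Kai -> Ivy -> Gus -> Omar -> Fay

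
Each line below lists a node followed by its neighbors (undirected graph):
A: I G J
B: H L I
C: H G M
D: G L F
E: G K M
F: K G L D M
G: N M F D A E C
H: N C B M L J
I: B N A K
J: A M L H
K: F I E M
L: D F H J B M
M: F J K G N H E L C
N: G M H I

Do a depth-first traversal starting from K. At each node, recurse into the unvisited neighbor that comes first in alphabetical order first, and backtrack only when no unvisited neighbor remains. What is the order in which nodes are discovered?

K E G A I B H C M F D L J N

Visit K
K → E
E → G
G → A
A → I
I → B
B → H
H → C
C → M
M → F
F → D
D → L
L → J
M → N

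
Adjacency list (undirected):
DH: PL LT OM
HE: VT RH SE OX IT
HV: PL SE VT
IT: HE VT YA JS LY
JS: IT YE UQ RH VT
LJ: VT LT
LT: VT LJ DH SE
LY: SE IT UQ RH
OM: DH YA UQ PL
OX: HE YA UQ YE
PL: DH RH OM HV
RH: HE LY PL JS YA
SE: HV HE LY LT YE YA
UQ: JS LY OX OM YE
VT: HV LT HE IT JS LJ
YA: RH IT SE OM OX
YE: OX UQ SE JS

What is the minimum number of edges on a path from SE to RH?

2

Level 0: SE
Level 1: HE, HV, LT, LY, YA, YE
Level 2: DH, IT, JS, LJ, OM, OX, PL, RH, UQ, VT
RH first appears at level 2.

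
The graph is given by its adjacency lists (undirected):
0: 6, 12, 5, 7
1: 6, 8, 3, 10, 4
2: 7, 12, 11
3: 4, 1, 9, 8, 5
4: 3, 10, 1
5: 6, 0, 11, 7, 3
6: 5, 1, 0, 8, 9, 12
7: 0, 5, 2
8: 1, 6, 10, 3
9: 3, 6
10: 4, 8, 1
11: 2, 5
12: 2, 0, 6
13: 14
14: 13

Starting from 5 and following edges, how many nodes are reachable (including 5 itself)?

13

BFS from 5 visits: 5, 11, 7, 6, 3, 0, 2, 12, 9, 8, 1, 4, 10
Reachable nodes: 13 of 15 total.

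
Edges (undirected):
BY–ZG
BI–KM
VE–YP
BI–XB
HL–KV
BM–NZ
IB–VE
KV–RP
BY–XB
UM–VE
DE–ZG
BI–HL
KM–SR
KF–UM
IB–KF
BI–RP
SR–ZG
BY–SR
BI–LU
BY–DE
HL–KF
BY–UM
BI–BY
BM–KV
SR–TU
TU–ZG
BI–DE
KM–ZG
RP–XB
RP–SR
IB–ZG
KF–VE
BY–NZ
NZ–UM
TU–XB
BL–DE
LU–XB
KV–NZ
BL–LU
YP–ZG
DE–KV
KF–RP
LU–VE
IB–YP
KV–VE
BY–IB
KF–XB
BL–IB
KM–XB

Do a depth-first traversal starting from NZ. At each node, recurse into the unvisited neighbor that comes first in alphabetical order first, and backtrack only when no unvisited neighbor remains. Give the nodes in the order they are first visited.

NZ BM KV DE BI BY IB BL LU VE KF HL RP SR KM XB TU ZG YP UM

Visit NZ
NZ → BM
BM → KV
KV → DE
DE → BI
BI → BY
BY → IB
IB → BL
BL → LU
LU → VE
VE → KF
KF → HL
KF → RP
RP → SR
SR → KM
KM → XB
XB → TU
TU → ZG
ZG → YP
KF → UM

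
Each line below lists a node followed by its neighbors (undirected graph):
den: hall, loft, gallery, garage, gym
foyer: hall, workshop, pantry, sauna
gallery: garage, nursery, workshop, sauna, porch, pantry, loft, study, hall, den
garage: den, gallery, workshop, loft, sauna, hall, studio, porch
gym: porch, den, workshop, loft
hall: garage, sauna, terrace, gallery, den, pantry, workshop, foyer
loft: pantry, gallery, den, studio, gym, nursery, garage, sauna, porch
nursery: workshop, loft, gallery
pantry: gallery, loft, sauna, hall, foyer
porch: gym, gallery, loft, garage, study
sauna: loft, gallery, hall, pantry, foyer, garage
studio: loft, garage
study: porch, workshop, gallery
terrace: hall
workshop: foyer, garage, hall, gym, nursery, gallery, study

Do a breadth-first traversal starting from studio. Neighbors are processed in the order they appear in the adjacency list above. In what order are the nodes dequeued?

studio, loft, garage, pantry, gallery, den, gym, nursery, sauna, porch, workshop, hall, foyer, study, terrace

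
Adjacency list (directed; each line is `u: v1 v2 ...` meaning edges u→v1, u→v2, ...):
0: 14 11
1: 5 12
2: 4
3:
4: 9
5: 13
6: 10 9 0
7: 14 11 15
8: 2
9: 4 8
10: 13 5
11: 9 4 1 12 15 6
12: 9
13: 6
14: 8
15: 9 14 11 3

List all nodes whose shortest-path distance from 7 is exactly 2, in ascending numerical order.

1, 3, 4, 6, 8, 9, 12

Level 0: 7
Level 1: 11, 14, 15
Level 2: 1, 3, 4, 6, 8, 9, 12
Level 3: 0, 2, 5, 10
Level 4: 13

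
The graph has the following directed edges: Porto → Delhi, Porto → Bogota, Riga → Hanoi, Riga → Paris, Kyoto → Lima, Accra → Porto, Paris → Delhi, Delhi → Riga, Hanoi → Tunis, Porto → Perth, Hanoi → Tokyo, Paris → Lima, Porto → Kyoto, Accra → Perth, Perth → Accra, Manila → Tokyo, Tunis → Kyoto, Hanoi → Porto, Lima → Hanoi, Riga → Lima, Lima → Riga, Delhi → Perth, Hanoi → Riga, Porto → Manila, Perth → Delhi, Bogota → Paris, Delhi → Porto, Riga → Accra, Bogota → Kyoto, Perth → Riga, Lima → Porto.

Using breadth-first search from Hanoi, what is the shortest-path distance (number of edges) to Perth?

Level 0: Hanoi
Level 1: Porto, Riga, Tokyo, Tunis
Level 2: Accra, Bogota, Delhi, Kyoto, Lima, Manila, Paris, Perth
Perth first appears at level 2.

2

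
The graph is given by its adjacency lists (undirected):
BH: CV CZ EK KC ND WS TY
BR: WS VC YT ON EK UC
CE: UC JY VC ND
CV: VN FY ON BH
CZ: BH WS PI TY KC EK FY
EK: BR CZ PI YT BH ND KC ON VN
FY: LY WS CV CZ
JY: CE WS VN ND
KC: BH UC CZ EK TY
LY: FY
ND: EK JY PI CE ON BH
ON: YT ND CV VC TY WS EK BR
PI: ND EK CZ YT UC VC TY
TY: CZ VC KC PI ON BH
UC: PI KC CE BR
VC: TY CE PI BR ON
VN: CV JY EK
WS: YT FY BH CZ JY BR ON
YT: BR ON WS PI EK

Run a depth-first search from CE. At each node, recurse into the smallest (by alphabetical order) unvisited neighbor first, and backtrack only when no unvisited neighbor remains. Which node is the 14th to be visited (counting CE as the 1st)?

Visit CE
CE → JY
JY → ND
ND → BH
BH → CV
CV → FY
FY → CZ
CZ → EK
EK → BR
BR → ON
ON → TY
TY → KC
KC → UC
UC → PI
PI → VC
PI → YT
YT → WS
EK → VN
FY → LY

Visit order: CE, JY, ND, BH, CV, FY, CZ, EK, BR, ON, TY, KC, UC, PI, VC, YT, WS, VN, LY

PI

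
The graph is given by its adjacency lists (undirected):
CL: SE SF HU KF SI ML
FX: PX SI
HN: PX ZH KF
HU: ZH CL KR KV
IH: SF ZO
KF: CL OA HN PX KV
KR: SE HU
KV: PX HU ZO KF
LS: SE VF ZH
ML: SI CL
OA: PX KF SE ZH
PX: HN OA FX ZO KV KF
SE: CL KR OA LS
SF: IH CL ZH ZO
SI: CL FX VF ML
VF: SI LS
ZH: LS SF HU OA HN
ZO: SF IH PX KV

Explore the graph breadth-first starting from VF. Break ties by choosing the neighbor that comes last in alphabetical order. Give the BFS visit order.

VF → SI → LS → ML → FX → CL → ZH → SE → PX → SF → KF → HU → OA → HN → KR → ZO → KV → IH

Visit VF; enqueue SI, LS → queue [SI, LS]
Visit SI; enqueue ML, FX, CL → queue [LS, ML, FX, CL]
Visit LS; enqueue ZH, SE → queue [ML, FX, CL, ZH, SE]
Visit ML → queue [FX, CL, ZH, SE]
Visit FX; enqueue PX → queue [CL, ZH, SE, PX]
Visit CL; enqueue SF, KF, HU → queue [ZH, SE, PX, SF, KF, HU]
Visit ZH; enqueue OA, HN → queue [SE, PX, SF, KF, HU, OA, HN]
Visit SE; enqueue KR → queue [PX, SF, KF, HU, OA, HN, KR]
Visit PX; enqueue ZO, KV → queue [SF, KF, HU, OA, HN, KR, ZO, KV]
Visit SF; enqueue IH → queue [KF, HU, OA, HN, KR, ZO, KV, IH]
Visit KF → queue [HU, OA, HN, KR, ZO, KV, IH]
Visit HU → queue [OA, HN, KR, ZO, KV, IH]
Visit OA → queue [HN, KR, ZO, KV, IH]
Visit HN → queue [KR, ZO, KV, IH]
Visit KR → queue [ZO, KV, IH]
Visit ZO → queue [KV, IH]
Visit KV → queue [IH]
Visit IH → queue []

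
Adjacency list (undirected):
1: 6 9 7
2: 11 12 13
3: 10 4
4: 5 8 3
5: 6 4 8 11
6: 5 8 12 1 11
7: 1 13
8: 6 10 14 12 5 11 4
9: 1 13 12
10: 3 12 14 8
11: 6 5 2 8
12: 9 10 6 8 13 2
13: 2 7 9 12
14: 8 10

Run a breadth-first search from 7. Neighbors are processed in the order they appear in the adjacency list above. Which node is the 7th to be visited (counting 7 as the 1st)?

Visit 7; enqueue 1, 13 → queue [1, 13]
Visit 1; enqueue 6, 9 → queue [13, 6, 9]
Visit 13; enqueue 2, 12 → queue [6, 9, 2, 12]
Visit 6; enqueue 5, 8, 11 → queue [9, 2, 12, 5, 8, 11]
Visit 9 → queue [2, 12, 5, 8, 11]
Visit 2 → queue [12, 5, 8, 11]
Visit 12; enqueue 10 → queue [5, 8, 11, 10]
Visit 5; enqueue 4 → queue [8, 11, 10, 4]
Visit 8; enqueue 14 → queue [11, 10, 4, 14]
Visit 11 → queue [10, 4, 14]
Visit 10; enqueue 3 → queue [4, 14, 3]
Visit 4 → queue [14, 3]
Visit 14 → queue [3]
Visit 3 → queue []

Visit order: 7, 1, 13, 6, 9, 2, 12, 5, 8, 11, 10, 4, 14, 3

12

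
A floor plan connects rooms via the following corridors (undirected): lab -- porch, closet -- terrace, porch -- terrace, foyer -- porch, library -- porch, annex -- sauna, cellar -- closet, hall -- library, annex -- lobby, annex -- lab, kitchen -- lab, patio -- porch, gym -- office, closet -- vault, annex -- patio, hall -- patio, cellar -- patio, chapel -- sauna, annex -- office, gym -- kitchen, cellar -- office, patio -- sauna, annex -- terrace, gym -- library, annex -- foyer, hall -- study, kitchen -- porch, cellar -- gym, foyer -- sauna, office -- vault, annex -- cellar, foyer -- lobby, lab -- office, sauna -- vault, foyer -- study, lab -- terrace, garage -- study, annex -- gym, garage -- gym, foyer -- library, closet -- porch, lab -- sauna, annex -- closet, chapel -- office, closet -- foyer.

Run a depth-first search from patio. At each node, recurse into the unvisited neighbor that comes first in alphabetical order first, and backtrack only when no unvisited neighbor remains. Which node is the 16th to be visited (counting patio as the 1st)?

vault

Visit patio
patio → annex
annex → cellar
cellar → closet
closet → foyer
foyer → library
library → gym
gym → garage
garage → study
study → hall
gym → kitchen
kitchen → lab
lab → office
office → chapel
chapel → sauna
sauna → vault
lab → porch
porch → terrace
foyer → lobby

Visit order: patio, annex, cellar, closet, foyer, library, gym, garage, study, hall, kitchen, lab, office, chapel, sauna, vault, porch, terrace, lobby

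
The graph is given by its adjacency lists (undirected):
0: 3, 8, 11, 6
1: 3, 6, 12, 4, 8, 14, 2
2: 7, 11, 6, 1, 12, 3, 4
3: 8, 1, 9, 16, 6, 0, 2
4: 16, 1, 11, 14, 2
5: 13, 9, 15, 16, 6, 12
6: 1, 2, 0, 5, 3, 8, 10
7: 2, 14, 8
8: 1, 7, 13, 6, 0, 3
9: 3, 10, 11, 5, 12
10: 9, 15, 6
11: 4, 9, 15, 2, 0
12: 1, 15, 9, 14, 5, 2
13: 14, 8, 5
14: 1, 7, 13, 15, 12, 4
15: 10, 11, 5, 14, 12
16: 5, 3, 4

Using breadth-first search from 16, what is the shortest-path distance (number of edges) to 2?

Level 0: 16
Level 1: 3, 4, 5
Level 2: 0, 1, 2, 6, 8, 9, 11, 12, 13, 14, 15
Level 3: 7, 10
2 first appears at level 2.

2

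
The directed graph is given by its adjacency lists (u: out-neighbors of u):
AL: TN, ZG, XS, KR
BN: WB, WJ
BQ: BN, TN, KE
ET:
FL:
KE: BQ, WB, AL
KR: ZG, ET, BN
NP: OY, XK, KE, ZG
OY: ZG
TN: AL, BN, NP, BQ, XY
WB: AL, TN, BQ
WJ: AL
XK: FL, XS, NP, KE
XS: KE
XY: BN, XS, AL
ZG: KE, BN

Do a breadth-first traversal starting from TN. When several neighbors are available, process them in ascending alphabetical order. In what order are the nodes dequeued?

Visit TN; enqueue AL, BN, BQ, NP, XY → queue [AL, BN, BQ, NP, XY]
Visit AL; enqueue KR, XS, ZG → queue [BN, BQ, NP, XY, KR, XS, ZG]
Visit BN; enqueue WB, WJ → queue [BQ, NP, XY, KR, XS, ZG, WB, WJ]
Visit BQ; enqueue KE → queue [NP, XY, KR, XS, ZG, WB, WJ, KE]
Visit NP; enqueue OY, XK → queue [XY, KR, XS, ZG, WB, WJ, KE, OY, XK]
Visit XY → queue [KR, XS, ZG, WB, WJ, KE, OY, XK]
Visit KR; enqueue ET → queue [XS, ZG, WB, WJ, KE, OY, XK, ET]
Visit XS → queue [ZG, WB, WJ, KE, OY, XK, ET]
Visit ZG → queue [WB, WJ, KE, OY, XK, ET]
Visit WB → queue [WJ, KE, OY, XK, ET]
Visit WJ → queue [KE, OY, XK, ET]
Visit KE → queue [OY, XK, ET]
Visit OY → queue [XK, ET]
Visit XK; enqueue FL → queue [ET, FL]
Visit ET → queue [FL]
Visit FL → queue []

TN -> AL -> BN -> BQ -> NP -> XY -> KR -> XS -> ZG -> WB -> WJ -> KE -> OY -> XK -> ET -> FL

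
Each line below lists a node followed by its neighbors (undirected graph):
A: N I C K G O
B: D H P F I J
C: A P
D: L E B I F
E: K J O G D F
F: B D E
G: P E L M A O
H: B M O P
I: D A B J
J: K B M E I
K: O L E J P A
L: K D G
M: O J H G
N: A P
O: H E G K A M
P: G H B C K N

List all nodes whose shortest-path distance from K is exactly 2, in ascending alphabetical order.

B, C, D, F, G, H, I, M, N

Level 0: K
Level 1: A, E, J, L, O, P
Level 2: B, C, D, F, G, H, I, M, N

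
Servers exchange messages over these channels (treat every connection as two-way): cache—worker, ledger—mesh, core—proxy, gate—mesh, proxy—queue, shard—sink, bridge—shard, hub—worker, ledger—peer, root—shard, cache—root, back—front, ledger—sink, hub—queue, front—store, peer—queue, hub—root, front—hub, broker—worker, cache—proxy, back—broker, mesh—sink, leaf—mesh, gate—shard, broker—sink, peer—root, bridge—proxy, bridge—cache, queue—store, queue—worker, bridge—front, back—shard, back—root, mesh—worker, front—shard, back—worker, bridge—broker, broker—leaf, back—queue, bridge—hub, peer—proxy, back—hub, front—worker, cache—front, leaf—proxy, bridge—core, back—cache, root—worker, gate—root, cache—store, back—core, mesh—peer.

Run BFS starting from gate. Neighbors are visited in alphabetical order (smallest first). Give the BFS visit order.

Visit gate; enqueue mesh, root, shard → queue [mesh, root, shard]
Visit mesh; enqueue leaf, ledger, peer, sink, worker → queue [root, shard, leaf, ledger, peer, sink, worker]
Visit root; enqueue back, cache, hub → queue [shard, leaf, ledger, peer, sink, worker, back, cache, hub]
Visit shard; enqueue bridge, front → queue [leaf, ledger, peer, sink, worker, back, cache, hub, bridge, front]
Visit leaf; enqueue broker, proxy → queue [ledger, peer, sink, worker, back, cache, hub, bridge, front, broker, proxy]
Visit ledger → queue [peer, sink, worker, back, cache, hub, bridge, front, broker, proxy]
Visit peer; enqueue queue → queue [sink, worker, back, cache, hub, bridge, front, broker, proxy, queue]
Visit sink → queue [worker, back, cache, hub, bridge, front, broker, proxy, queue]
Visit worker → queue [back, cache, hub, bridge, front, broker, proxy, queue]
Visit back; enqueue core → queue [cache, hub, bridge, front, broker, proxy, queue, core]
Visit cache; enqueue store → queue [hub, bridge, front, broker, proxy, queue, core, store]
Visit hub → queue [bridge, front, broker, proxy, queue, core, store]
Visit bridge → queue [front, broker, proxy, queue, core, store]
Visit front → queue [broker, proxy, queue, core, store]
Visit broker → queue [proxy, queue, core, store]
Visit proxy → queue [queue, core, store]
Visit queue → queue [core, store]
Visit core → queue [store]
Visit store → queue []

gate mesh root shard leaf ledger peer sink worker back cache hub bridge front broker proxy queue core store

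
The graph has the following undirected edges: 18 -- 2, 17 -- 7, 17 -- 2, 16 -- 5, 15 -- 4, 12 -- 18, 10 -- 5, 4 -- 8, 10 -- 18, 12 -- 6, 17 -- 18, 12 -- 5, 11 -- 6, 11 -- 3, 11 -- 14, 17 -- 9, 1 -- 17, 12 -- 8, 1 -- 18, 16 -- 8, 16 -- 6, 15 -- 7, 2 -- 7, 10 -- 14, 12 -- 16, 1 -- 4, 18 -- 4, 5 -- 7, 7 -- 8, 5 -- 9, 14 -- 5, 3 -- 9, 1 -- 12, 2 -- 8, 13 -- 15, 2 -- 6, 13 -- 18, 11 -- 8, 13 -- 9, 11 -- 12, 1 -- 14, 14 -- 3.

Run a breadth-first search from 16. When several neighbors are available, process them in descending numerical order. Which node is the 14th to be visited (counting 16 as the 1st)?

Visit 16; enqueue 12, 8, 6, 5 → queue [12, 8, 6, 5]
Visit 12; enqueue 18, 11, 1 → queue [8, 6, 5, 18, 11, 1]
Visit 8; enqueue 7, 4, 2 → queue [6, 5, 18, 11, 1, 7, 4, 2]
Visit 6 → queue [5, 18, 11, 1, 7, 4, 2]
Visit 5; enqueue 14, 10, 9 → queue [18, 11, 1, 7, 4, 2, 14, 10, 9]
Visit 18; enqueue 17, 13 → queue [11, 1, 7, 4, 2, 14, 10, 9, 17, 13]
Visit 11; enqueue 3 → queue [1, 7, 4, 2, 14, 10, 9, 17, 13, 3]
Visit 1 → queue [7, 4, 2, 14, 10, 9, 17, 13, 3]
Visit 7; enqueue 15 → queue [4, 2, 14, 10, 9, 17, 13, 3, 15]
Visit 4 → queue [2, 14, 10, 9, 17, 13, 3, 15]
Visit 2 → queue [14, 10, 9, 17, 13, 3, 15]
Visit 14 → queue [10, 9, 17, 13, 3, 15]
Visit 10 → queue [9, 17, 13, 3, 15]
Visit 9 → queue [17, 13, 3, 15]
Visit 17 → queue [13, 3, 15]
Visit 13 → queue [3, 15]
Visit 3 → queue [15]
Visit 15 → queue []

Visit order: 16, 12, 8, 6, 5, 18, 11, 1, 7, 4, 2, 14, 10, 9, 17, 13, 3, 15

9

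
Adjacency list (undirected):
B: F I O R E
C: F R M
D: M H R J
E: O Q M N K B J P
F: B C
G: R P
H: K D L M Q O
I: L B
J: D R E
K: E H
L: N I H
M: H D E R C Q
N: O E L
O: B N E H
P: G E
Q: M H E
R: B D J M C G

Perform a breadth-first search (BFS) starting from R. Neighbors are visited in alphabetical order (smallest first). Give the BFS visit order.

R, B, C, D, G, J, M, E, F, I, O, H, P, Q, K, N, L

Visit R; enqueue B, C, D, G, J, M → queue [B, C, D, G, J, M]
Visit B; enqueue E, F, I, O → queue [C, D, G, J, M, E, F, I, O]
Visit C → queue [D, G, J, M, E, F, I, O]
Visit D; enqueue H → queue [G, J, M, E, F, I, O, H]
Visit G; enqueue P → queue [J, M, E, F, I, O, H, P]
Visit J → queue [M, E, F, I, O, H, P]
Visit M; enqueue Q → queue [E, F, I, O, H, P, Q]
Visit E; enqueue K, N → queue [F, I, O, H, P, Q, K, N]
Visit F → queue [I, O, H, P, Q, K, N]
Visit I; enqueue L → queue [O, H, P, Q, K, N, L]
Visit O → queue [H, P, Q, K, N, L]
Visit H → queue [P, Q, K, N, L]
Visit P → queue [Q, K, N, L]
Visit Q → queue [K, N, L]
Visit K → queue [N, L]
Visit N → queue [L]
Visit L → queue []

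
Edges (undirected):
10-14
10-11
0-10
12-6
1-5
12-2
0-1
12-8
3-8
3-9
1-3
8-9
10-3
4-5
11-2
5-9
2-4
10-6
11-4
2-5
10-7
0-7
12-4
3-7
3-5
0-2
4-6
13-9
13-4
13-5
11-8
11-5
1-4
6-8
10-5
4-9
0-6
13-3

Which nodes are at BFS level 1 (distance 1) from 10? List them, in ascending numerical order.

Level 0: 10
Level 1: 0, 3, 5, 6, 7, 11, 14
Level 2: 1, 2, 4, 8, 9, 12, 13

0, 3, 5, 6, 7, 11, 14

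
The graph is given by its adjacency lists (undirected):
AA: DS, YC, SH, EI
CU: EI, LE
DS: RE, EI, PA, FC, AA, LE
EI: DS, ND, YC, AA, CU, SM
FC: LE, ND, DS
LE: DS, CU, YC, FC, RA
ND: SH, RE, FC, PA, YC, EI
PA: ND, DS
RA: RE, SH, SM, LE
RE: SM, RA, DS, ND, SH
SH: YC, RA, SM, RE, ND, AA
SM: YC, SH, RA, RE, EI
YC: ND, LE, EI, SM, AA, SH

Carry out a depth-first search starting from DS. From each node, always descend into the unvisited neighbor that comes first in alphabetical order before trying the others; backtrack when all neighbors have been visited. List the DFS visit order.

Visit DS
DS → AA
AA → EI
EI → CU
CU → LE
LE → FC
FC → ND
ND → PA
ND → RE
RE → RA
RA → SH
SH → SM
SM → YC

DS, AA, EI, CU, LE, FC, ND, PA, RE, RA, SH, SM, YC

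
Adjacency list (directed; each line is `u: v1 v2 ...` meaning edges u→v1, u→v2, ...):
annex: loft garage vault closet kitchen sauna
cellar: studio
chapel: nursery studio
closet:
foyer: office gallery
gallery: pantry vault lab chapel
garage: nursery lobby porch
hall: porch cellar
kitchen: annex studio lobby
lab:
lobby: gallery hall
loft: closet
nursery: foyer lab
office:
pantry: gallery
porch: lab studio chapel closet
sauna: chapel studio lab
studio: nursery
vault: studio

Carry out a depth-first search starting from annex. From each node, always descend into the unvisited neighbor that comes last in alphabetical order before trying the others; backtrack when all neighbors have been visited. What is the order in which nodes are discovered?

Visit annex
annex → vault
vault → studio
studio → nursery
nursery → lab
nursery → foyer
foyer → office
foyer → gallery
gallery → pantry
gallery → chapel
annex → sauna
annex → loft
loft → closet
annex → kitchen
kitchen → lobby
lobby → hall
hall → porch
hall → cellar
annex → garage

annex, vault, studio, nursery, lab, foyer, office, gallery, pantry, chapel, sauna, loft, closet, kitchen, lobby, hall, porch, cellar, garage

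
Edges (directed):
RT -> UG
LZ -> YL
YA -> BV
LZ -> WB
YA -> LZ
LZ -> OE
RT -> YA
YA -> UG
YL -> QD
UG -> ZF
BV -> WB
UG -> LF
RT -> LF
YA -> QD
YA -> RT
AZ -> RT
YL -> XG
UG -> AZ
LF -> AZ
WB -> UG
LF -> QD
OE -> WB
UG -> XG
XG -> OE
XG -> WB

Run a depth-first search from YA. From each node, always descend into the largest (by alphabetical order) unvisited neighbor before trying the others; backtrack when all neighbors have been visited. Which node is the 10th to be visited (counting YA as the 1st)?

RT

Visit YA
YA → UG
UG → ZF
UG → XG
XG → WB
XG → OE
UG → LF
LF → QD
LF → AZ
AZ → RT
YA → LZ
LZ → YL
YA → BV

Visit order: YA, UG, ZF, XG, WB, OE, LF, QD, AZ, RT, LZ, YL, BV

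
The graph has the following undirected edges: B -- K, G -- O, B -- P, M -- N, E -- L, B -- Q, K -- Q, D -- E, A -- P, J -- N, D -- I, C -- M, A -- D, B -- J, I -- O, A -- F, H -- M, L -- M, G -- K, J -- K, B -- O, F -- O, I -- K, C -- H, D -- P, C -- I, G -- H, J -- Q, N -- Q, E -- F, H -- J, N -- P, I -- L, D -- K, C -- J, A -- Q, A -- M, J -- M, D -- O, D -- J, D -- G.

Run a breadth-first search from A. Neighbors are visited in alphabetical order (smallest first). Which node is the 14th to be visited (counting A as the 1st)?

Visit A; enqueue D, F, M, P, Q → queue [D, F, M, P, Q]
Visit D; enqueue E, G, I, J, K, O → queue [F, M, P, Q, E, G, I, J, K, O]
Visit F → queue [M, P, Q, E, G, I, J, K, O]
Visit M; enqueue C, H, L, N → queue [P, Q, E, G, I, J, K, O, C, H, L, N]
Visit P; enqueue B → queue [Q, E, G, I, J, K, O, C, H, L, N, B]
Visit Q → queue [E, G, I, J, K, O, C, H, L, N, B]
Visit E → queue [G, I, J, K, O, C, H, L, N, B]
Visit G → queue [I, J, K, O, C, H, L, N, B]
Visit I → queue [J, K, O, C, H, L, N, B]
Visit J → queue [K, O, C, H, L, N, B]
Visit K → queue [O, C, H, L, N, B]
Visit O → queue [C, H, L, N, B]
Visit C → queue [H, L, N, B]
Visit H → queue [L, N, B]
Visit L → queue [N, B]
Visit N → queue [B]
Visit B → queue []

Visit order: A, D, F, M, P, Q, E, G, I, J, K, O, C, H, L, N, B

H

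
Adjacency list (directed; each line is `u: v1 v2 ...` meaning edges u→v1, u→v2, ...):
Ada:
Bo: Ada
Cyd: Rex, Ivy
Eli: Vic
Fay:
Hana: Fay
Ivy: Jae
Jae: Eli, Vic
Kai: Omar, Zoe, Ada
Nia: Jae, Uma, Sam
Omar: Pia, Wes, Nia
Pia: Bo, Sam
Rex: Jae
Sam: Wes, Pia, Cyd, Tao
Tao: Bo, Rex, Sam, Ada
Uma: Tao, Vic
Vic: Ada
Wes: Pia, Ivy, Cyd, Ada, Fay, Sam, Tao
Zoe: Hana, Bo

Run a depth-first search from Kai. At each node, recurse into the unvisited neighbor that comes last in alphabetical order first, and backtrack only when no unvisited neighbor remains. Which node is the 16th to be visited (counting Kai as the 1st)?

Eli

Visit Kai
Kai → Zoe
Zoe → Hana
Hana → Fay
Zoe → Bo
Bo → Ada
Kai → Omar
Omar → Wes
Wes → Tao
Tao → Sam
Sam → Pia
Sam → Cyd
Cyd → Rex
Rex → Jae
Jae → Vic
Jae → Eli
Cyd → Ivy
Omar → Nia
Nia → Uma

Visit order: Kai, Zoe, Hana, Fay, Bo, Ada, Omar, Wes, Tao, Sam, Pia, Cyd, Rex, Jae, Vic, Eli, Ivy, Nia, Uma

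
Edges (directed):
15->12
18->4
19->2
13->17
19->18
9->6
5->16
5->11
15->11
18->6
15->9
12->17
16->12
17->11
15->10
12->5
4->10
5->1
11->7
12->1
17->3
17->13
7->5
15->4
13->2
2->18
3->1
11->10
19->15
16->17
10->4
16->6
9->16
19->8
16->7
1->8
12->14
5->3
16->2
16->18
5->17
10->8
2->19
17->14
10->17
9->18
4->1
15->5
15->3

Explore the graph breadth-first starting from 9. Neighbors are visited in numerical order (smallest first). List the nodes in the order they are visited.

9 6 16 18 2 7 12 17 4 19 5 1 14 3 11 13 10 8 15

Visit 9; enqueue 6, 16, 18 → queue [6, 16, 18]
Visit 6 → queue [16, 18]
Visit 16; enqueue 2, 7, 12, 17 → queue [18, 2, 7, 12, 17]
Visit 18; enqueue 4 → queue [2, 7, 12, 17, 4]
Visit 2; enqueue 19 → queue [7, 12, 17, 4, 19]
Visit 7; enqueue 5 → queue [12, 17, 4, 19, 5]
Visit 12; enqueue 1, 14 → queue [17, 4, 19, 5, 1, 14]
Visit 17; enqueue 3, 11, 13 → queue [4, 19, 5, 1, 14, 3, 11, 13]
Visit 4; enqueue 10 → queue [19, 5, 1, 14, 3, 11, 13, 10]
Visit 19; enqueue 8, 15 → queue [5, 1, 14, 3, 11, 13, 10, 8, 15]
Visit 5 → queue [1, 14, 3, 11, 13, 10, 8, 15]
Visit 1 → queue [14, 3, 11, 13, 10, 8, 15]
Visit 14 → queue [3, 11, 13, 10, 8, 15]
Visit 3 → queue [11, 13, 10, 8, 15]
Visit 11 → queue [13, 10, 8, 15]
Visit 13 → queue [10, 8, 15]
Visit 10 → queue [8, 15]
Visit 8 → queue [15]
Visit 15 → queue []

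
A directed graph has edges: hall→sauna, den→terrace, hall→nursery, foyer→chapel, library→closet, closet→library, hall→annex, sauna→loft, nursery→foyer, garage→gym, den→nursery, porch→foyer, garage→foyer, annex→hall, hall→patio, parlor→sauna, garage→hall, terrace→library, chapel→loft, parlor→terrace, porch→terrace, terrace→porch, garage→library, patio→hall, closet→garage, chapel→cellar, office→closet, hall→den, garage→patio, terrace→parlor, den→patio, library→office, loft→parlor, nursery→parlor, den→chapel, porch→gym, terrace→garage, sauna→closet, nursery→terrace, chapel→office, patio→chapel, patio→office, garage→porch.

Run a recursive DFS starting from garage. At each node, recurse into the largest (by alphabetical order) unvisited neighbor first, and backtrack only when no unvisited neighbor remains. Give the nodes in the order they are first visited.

garage porch terrace parlor sauna loft closet library office gym foyer chapel cellar patio hall nursery den annex

Visit garage
garage → porch
porch → terrace
terrace → parlor
parlor → sauna
sauna → loft
sauna → closet
closet → library
library → office
porch → gym
porch → foyer
foyer → chapel
chapel → cellar
garage → patio
patio → hall
hall → nursery
hall → den
hall → annex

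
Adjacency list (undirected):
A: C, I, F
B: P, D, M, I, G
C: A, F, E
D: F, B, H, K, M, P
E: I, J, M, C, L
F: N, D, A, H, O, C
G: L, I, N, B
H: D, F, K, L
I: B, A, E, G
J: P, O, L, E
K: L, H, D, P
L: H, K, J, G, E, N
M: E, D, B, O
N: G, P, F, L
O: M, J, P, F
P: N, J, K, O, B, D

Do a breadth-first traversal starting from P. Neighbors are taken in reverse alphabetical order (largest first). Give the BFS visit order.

P O N K J D B M F L G H E I C A

Visit P; enqueue O, N, K, J, D, B → queue [O, N, K, J, D, B]
Visit O; enqueue M, F → queue [N, K, J, D, B, M, F]
Visit N; enqueue L, G → queue [K, J, D, B, M, F, L, G]
Visit K; enqueue H → queue [J, D, B, M, F, L, G, H]
Visit J; enqueue E → queue [D, B, M, F, L, G, H, E]
Visit D → queue [B, M, F, L, G, H, E]
Visit B; enqueue I → queue [M, F, L, G, H, E, I]
Visit M → queue [F, L, G, H, E, I]
Visit F; enqueue C, A → queue [L, G, H, E, I, C, A]
Visit L → queue [G, H, E, I, C, A]
Visit G → queue [H, E, I, C, A]
Visit H → queue [E, I, C, A]
Visit E → queue [I, C, A]
Visit I → queue [C, A]
Visit C → queue [A]
Visit A → queue []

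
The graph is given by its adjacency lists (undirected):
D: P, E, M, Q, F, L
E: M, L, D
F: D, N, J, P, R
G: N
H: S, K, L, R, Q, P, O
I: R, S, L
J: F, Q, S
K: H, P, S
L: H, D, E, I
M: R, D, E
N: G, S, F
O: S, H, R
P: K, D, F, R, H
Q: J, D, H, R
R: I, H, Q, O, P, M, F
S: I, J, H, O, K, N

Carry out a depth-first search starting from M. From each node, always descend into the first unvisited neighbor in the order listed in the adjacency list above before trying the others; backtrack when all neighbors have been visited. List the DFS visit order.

Visit M
M → R
R → I
I → S
S → J
J → F
F → D
D → P
P → K
K → H
H → L
L → E
H → Q
H → O
F → N
N → G

M R I S J F D P K H L E Q O N G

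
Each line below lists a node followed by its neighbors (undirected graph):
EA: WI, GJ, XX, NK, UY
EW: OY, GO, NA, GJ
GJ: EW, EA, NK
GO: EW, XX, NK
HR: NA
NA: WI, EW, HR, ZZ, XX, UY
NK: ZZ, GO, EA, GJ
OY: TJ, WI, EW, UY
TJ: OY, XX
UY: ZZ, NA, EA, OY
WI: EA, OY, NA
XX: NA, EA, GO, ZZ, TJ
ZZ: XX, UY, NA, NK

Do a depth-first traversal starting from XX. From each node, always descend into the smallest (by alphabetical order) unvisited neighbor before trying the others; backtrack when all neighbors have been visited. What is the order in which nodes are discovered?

Visit XX
XX → EA
EA → GJ
GJ → EW
EW → GO
GO → NK
NK → ZZ
ZZ → NA
NA → HR
NA → UY
UY → OY
OY → TJ
OY → WI

XX EA GJ EW GO NK ZZ NA HR UY OY TJ WI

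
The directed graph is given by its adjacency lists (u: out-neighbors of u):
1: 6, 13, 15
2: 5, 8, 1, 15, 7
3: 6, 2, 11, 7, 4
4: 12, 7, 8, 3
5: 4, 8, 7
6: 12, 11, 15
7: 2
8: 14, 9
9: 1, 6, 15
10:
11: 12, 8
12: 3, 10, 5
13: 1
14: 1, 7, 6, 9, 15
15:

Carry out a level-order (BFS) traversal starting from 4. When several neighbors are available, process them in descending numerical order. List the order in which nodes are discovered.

4 12 8 7 3 10 5 14 9 2 11 6 15 1 13

Visit 4; enqueue 12, 8, 7, 3 → queue [12, 8, 7, 3]
Visit 12; enqueue 10, 5 → queue [8, 7, 3, 10, 5]
Visit 8; enqueue 14, 9 → queue [7, 3, 10, 5, 14, 9]
Visit 7; enqueue 2 → queue [3, 10, 5, 14, 9, 2]
Visit 3; enqueue 11, 6 → queue [10, 5, 14, 9, 2, 11, 6]
Visit 10 → queue [5, 14, 9, 2, 11, 6]
Visit 5 → queue [14, 9, 2, 11, 6]
Visit 14; enqueue 15, 1 → queue [9, 2, 11, 6, 15, 1]
Visit 9 → queue [2, 11, 6, 15, 1]
Visit 2 → queue [11, 6, 15, 1]
Visit 11 → queue [6, 15, 1]
Visit 6 → queue [15, 1]
Visit 15 → queue [1]
Visit 1; enqueue 13 → queue [13]
Visit 13 → queue []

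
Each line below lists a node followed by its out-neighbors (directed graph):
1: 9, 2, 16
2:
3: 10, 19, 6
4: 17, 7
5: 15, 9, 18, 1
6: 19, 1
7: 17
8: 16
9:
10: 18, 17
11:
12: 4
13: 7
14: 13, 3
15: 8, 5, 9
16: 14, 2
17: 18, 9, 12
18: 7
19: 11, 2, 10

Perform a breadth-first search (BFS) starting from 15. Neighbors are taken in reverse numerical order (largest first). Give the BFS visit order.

15, 9, 8, 5, 16, 18, 1, 14, 2, 7, 13, 3, 17, 19, 10, 6, 12, 11, 4

Visit 15; enqueue 9, 8, 5 → queue [9, 8, 5]
Visit 9 → queue [8, 5]
Visit 8; enqueue 16 → queue [5, 16]
Visit 5; enqueue 18, 1 → queue [16, 18, 1]
Visit 16; enqueue 14, 2 → queue [18, 1, 14, 2]
Visit 18; enqueue 7 → queue [1, 14, 2, 7]
Visit 1 → queue [14, 2, 7]
Visit 14; enqueue 13, 3 → queue [2, 7, 13, 3]
Visit 2 → queue [7, 13, 3]
Visit 7; enqueue 17 → queue [13, 3, 17]
Visit 13 → queue [3, 17]
Visit 3; enqueue 19, 10, 6 → queue [17, 19, 10, 6]
Visit 17; enqueue 12 → queue [19, 10, 6, 12]
Visit 19; enqueue 11 → queue [10, 6, 12, 11]
Visit 10 → queue [6, 12, 11]
Visit 6 → queue [12, 11]
Visit 12; enqueue 4 → queue [11, 4]
Visit 11 → queue [4]
Visit 4 → queue []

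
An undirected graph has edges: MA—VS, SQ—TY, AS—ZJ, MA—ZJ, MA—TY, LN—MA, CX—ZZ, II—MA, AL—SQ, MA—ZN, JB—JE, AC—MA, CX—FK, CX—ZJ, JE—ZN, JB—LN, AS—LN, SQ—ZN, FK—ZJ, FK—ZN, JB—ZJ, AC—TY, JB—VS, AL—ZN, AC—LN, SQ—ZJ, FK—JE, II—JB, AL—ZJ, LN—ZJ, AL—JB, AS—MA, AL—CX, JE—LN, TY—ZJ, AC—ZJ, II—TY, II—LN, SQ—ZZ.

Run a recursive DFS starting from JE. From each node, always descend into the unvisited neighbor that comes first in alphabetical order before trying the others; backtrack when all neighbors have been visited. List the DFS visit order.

JE FK CX AL JB II LN AC MA AS ZJ SQ TY ZN ZZ VS

Visit JE
JE → FK
FK → CX
CX → AL
AL → JB
JB → II
II → LN
LN → AC
AC → MA
MA → AS
AS → ZJ
ZJ → SQ
SQ → TY
SQ → ZN
SQ → ZZ
MA → VS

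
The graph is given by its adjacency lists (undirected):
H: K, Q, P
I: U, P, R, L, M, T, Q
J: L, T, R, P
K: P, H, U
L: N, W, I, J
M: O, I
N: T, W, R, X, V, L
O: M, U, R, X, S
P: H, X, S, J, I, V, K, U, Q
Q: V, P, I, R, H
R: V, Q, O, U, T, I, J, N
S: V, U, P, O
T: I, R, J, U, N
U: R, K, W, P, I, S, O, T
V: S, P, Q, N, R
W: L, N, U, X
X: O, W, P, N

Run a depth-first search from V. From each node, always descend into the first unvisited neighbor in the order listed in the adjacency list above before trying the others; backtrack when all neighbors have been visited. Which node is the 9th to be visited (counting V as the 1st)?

X

Visit V
V → S
S → U
U → R
R → Q
Q → P
P → H
H → K
P → X
X → O
O → M
M → I
I → L
L → N
N → T
T → J
N → W

Visit order: V, S, U, R, Q, P, H, K, X, O, M, I, L, N, T, J, W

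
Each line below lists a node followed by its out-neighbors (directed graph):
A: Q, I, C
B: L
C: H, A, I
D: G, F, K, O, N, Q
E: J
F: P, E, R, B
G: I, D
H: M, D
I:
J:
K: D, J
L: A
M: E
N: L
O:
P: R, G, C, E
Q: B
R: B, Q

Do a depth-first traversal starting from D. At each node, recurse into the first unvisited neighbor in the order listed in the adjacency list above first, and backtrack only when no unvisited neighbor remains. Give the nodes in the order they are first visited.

Visit D
D → G
G → I
D → F
F → P
P → R
R → B
B → L
L → A
A → Q
A → C
C → H
H → M
M → E
E → J
D → K
D → O
D → N

D, G, I, F, P, R, B, L, A, Q, C, H, M, E, J, K, O, N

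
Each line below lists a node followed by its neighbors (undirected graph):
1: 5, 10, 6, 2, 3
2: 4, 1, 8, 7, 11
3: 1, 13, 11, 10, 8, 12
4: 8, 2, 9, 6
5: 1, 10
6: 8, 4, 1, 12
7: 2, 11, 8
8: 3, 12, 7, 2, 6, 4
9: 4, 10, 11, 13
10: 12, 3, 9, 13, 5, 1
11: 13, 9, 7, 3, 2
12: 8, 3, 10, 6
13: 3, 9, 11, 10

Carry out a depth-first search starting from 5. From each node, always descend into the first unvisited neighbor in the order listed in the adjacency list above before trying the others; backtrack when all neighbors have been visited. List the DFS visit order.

5 1 10 12 8 3 13 9 4 2 7 11 6

Visit 5
5 → 1
1 → 10
10 → 12
12 → 8
8 → 3
3 → 13
13 → 9
9 → 4
4 → 2
2 → 7
7 → 11
4 → 6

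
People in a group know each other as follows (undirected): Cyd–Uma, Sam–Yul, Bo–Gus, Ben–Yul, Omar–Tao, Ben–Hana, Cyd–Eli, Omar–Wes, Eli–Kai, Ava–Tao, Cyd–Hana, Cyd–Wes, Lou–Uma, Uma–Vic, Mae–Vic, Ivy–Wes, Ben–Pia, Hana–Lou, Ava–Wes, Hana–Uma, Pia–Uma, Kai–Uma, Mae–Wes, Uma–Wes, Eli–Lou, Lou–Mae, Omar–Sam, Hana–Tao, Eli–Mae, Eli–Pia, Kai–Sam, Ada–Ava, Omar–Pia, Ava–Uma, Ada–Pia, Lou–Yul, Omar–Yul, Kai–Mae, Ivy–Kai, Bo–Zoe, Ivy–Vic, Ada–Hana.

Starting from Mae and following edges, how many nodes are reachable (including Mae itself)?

18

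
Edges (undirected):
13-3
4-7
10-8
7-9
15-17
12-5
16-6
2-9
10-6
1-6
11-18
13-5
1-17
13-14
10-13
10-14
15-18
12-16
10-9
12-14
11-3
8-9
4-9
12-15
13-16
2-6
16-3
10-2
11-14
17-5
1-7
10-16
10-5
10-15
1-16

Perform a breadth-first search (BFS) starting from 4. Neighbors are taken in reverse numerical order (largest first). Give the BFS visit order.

4 -> 9 -> 7 -> 10 -> 8 -> 2 -> 1 -> 16 -> 15 -> 14 -> 13 -> 6 -> 5 -> 17 -> 12 -> 3 -> 18 -> 11

Visit 4; enqueue 9, 7 → queue [9, 7]
Visit 9; enqueue 10, 8, 2 → queue [7, 10, 8, 2]
Visit 7; enqueue 1 → queue [10, 8, 2, 1]
Visit 10; enqueue 16, 15, 14, 13, 6, 5 → queue [8, 2, 1, 16, 15, 14, 13, 6, 5]
Visit 8 → queue [2, 1, 16, 15, 14, 13, 6, 5]
Visit 2 → queue [1, 16, 15, 14, 13, 6, 5]
Visit 1; enqueue 17 → queue [16, 15, 14, 13, 6, 5, 17]
Visit 16; enqueue 12, 3 → queue [15, 14, 13, 6, 5, 17, 12, 3]
Visit 15; enqueue 18 → queue [14, 13, 6, 5, 17, 12, 3, 18]
Visit 14; enqueue 11 → queue [13, 6, 5, 17, 12, 3, 18, 11]
Visit 13 → queue [6, 5, 17, 12, 3, 18, 11]
Visit 6 → queue [5, 17, 12, 3, 18, 11]
Visit 5 → queue [17, 12, 3, 18, 11]
Visit 17 → queue [12, 3, 18, 11]
Visit 12 → queue [3, 18, 11]
Visit 3 → queue [18, 11]
Visit 18 → queue [11]
Visit 11 → queue []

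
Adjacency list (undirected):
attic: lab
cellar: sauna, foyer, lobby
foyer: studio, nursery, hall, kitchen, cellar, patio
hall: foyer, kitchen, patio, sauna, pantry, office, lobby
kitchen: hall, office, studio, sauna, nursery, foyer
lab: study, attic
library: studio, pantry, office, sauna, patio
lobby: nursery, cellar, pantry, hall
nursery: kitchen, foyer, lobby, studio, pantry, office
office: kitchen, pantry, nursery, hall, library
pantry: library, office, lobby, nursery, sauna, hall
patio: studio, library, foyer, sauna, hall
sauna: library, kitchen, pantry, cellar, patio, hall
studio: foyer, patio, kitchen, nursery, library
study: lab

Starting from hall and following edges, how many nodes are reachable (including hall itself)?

12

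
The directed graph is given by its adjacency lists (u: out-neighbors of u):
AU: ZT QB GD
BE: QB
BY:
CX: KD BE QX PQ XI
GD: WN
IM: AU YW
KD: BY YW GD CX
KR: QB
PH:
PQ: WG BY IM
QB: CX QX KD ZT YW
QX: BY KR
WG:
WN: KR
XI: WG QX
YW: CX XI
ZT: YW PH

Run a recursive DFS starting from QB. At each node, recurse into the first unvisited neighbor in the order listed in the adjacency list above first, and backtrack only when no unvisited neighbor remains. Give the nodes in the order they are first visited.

QB → CX → KD → BY → YW → XI → WG → QX → KR → GD → WN → BE → PQ → IM → AU → ZT → PH

Visit QB
QB → CX
CX → KD
KD → BY
KD → YW
YW → XI
XI → WG
XI → QX
QX → KR
KD → GD
GD → WN
CX → BE
CX → PQ
PQ → IM
IM → AU
AU → ZT
ZT → PH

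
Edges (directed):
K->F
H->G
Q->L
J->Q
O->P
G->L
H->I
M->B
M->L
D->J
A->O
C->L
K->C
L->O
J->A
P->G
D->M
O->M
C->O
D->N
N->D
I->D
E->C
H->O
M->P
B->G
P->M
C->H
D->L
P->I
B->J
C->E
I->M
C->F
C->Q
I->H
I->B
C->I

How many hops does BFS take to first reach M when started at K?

3

Level 0: K
Level 1: C, F
Level 2: E, H, I, L, O, Q
Level 3: B, D, G, M, P
Level 4: J, N
Level 5: A
M first appears at level 3.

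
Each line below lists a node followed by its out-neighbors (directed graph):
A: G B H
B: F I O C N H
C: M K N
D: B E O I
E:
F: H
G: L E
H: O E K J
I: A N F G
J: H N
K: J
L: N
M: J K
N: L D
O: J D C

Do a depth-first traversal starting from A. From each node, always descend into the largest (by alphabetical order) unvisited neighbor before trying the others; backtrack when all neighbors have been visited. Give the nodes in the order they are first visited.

Visit A
A → H
H → O
O → J
J → N
N → L
N → D
D → I
I → G
G → E
I → F
D → B
B → C
C → M
M → K

A, H, O, J, N, L, D, I, G, E, F, B, C, M, K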